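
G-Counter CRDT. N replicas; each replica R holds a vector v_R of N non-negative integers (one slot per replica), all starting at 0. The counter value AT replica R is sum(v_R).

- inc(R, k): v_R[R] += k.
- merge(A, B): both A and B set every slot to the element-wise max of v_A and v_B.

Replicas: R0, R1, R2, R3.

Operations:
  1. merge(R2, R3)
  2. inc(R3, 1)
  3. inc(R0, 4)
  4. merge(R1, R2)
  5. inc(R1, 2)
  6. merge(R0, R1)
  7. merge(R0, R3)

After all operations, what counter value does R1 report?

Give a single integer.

Answer: 6

Derivation:
Op 1: merge R2<->R3 -> R2=(0,0,0,0) R3=(0,0,0,0)
Op 2: inc R3 by 1 -> R3=(0,0,0,1) value=1
Op 3: inc R0 by 4 -> R0=(4,0,0,0) value=4
Op 4: merge R1<->R2 -> R1=(0,0,0,0) R2=(0,0,0,0)
Op 5: inc R1 by 2 -> R1=(0,2,0,0) value=2
Op 6: merge R0<->R1 -> R0=(4,2,0,0) R1=(4,2,0,0)
Op 7: merge R0<->R3 -> R0=(4,2,0,1) R3=(4,2,0,1)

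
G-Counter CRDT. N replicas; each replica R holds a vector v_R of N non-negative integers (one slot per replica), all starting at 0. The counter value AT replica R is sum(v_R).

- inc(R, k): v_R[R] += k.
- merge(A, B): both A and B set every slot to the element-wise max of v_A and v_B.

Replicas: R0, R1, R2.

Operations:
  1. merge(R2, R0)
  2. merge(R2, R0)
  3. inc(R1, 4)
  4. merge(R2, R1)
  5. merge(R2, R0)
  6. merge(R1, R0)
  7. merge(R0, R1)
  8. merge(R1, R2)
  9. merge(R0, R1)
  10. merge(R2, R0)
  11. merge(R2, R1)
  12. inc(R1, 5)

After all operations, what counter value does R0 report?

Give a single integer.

Op 1: merge R2<->R0 -> R2=(0,0,0) R0=(0,0,0)
Op 2: merge R2<->R0 -> R2=(0,0,0) R0=(0,0,0)
Op 3: inc R1 by 4 -> R1=(0,4,0) value=4
Op 4: merge R2<->R1 -> R2=(0,4,0) R1=(0,4,0)
Op 5: merge R2<->R0 -> R2=(0,4,0) R0=(0,4,0)
Op 6: merge R1<->R0 -> R1=(0,4,0) R0=(0,4,0)
Op 7: merge R0<->R1 -> R0=(0,4,0) R1=(0,4,0)
Op 8: merge R1<->R2 -> R1=(0,4,0) R2=(0,4,0)
Op 9: merge R0<->R1 -> R0=(0,4,0) R1=(0,4,0)
Op 10: merge R2<->R0 -> R2=(0,4,0) R0=(0,4,0)
Op 11: merge R2<->R1 -> R2=(0,4,0) R1=(0,4,0)
Op 12: inc R1 by 5 -> R1=(0,9,0) value=9

Answer: 4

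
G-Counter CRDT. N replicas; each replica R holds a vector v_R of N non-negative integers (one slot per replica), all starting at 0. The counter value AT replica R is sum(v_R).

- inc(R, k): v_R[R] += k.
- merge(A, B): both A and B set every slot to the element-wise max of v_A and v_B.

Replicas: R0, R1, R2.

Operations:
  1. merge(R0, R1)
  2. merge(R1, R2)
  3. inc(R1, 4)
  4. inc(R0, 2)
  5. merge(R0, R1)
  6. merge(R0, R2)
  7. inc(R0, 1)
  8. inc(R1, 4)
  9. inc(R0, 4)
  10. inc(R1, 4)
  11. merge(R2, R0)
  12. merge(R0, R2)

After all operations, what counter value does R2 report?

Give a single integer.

Op 1: merge R0<->R1 -> R0=(0,0,0) R1=(0,0,0)
Op 2: merge R1<->R2 -> R1=(0,0,0) R2=(0,0,0)
Op 3: inc R1 by 4 -> R1=(0,4,0) value=4
Op 4: inc R0 by 2 -> R0=(2,0,0) value=2
Op 5: merge R0<->R1 -> R0=(2,4,0) R1=(2,4,0)
Op 6: merge R0<->R2 -> R0=(2,4,0) R2=(2,4,0)
Op 7: inc R0 by 1 -> R0=(3,4,0) value=7
Op 8: inc R1 by 4 -> R1=(2,8,0) value=10
Op 9: inc R0 by 4 -> R0=(7,4,0) value=11
Op 10: inc R1 by 4 -> R1=(2,12,0) value=14
Op 11: merge R2<->R0 -> R2=(7,4,0) R0=(7,4,0)
Op 12: merge R0<->R2 -> R0=(7,4,0) R2=(7,4,0)

Answer: 11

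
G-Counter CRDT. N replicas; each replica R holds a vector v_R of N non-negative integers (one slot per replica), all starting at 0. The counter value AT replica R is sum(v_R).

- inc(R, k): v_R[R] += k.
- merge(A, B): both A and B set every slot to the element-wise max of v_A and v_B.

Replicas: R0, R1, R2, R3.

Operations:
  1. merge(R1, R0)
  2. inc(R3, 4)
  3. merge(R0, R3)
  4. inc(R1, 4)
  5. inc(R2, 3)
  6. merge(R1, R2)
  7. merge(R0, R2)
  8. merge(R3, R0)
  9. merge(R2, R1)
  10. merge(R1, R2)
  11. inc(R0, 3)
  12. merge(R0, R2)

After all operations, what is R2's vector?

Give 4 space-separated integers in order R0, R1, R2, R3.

Op 1: merge R1<->R0 -> R1=(0,0,0,0) R0=(0,0,0,0)
Op 2: inc R3 by 4 -> R3=(0,0,0,4) value=4
Op 3: merge R0<->R3 -> R0=(0,0,0,4) R3=(0,0,0,4)
Op 4: inc R1 by 4 -> R1=(0,4,0,0) value=4
Op 5: inc R2 by 3 -> R2=(0,0,3,0) value=3
Op 6: merge R1<->R2 -> R1=(0,4,3,0) R2=(0,4,3,0)
Op 7: merge R0<->R2 -> R0=(0,4,3,4) R2=(0,4,3,4)
Op 8: merge R3<->R0 -> R3=(0,4,3,4) R0=(0,4,3,4)
Op 9: merge R2<->R1 -> R2=(0,4,3,4) R1=(0,4,3,4)
Op 10: merge R1<->R2 -> R1=(0,4,3,4) R2=(0,4,3,4)
Op 11: inc R0 by 3 -> R0=(3,4,3,4) value=14
Op 12: merge R0<->R2 -> R0=(3,4,3,4) R2=(3,4,3,4)

Answer: 3 4 3 4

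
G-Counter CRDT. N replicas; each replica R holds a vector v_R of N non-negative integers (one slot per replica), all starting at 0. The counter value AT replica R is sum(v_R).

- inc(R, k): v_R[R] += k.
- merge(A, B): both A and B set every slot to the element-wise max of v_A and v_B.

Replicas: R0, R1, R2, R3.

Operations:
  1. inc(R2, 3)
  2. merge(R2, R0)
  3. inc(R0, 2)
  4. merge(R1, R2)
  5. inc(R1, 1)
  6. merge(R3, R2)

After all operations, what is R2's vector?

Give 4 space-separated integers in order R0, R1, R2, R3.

Answer: 0 0 3 0

Derivation:
Op 1: inc R2 by 3 -> R2=(0,0,3,0) value=3
Op 2: merge R2<->R0 -> R2=(0,0,3,0) R0=(0,0,3,0)
Op 3: inc R0 by 2 -> R0=(2,0,3,0) value=5
Op 4: merge R1<->R2 -> R1=(0,0,3,0) R2=(0,0,3,0)
Op 5: inc R1 by 1 -> R1=(0,1,3,0) value=4
Op 6: merge R3<->R2 -> R3=(0,0,3,0) R2=(0,0,3,0)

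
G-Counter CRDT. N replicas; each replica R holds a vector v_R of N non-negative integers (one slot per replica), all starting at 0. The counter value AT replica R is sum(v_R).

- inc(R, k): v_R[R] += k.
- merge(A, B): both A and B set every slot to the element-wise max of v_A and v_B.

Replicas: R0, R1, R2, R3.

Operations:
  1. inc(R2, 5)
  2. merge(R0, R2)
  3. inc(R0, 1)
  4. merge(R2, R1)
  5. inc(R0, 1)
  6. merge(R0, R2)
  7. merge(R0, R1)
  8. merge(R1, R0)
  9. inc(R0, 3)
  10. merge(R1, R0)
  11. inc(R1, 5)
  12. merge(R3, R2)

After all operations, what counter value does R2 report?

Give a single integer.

Op 1: inc R2 by 5 -> R2=(0,0,5,0) value=5
Op 2: merge R0<->R2 -> R0=(0,0,5,0) R2=(0,0,5,0)
Op 3: inc R0 by 1 -> R0=(1,0,5,0) value=6
Op 4: merge R2<->R1 -> R2=(0,0,5,0) R1=(0,0,5,0)
Op 5: inc R0 by 1 -> R0=(2,0,5,0) value=7
Op 6: merge R0<->R2 -> R0=(2,0,5,0) R2=(2,0,5,0)
Op 7: merge R0<->R1 -> R0=(2,0,5,0) R1=(2,0,5,0)
Op 8: merge R1<->R0 -> R1=(2,0,5,0) R0=(2,0,5,0)
Op 9: inc R0 by 3 -> R0=(5,0,5,0) value=10
Op 10: merge R1<->R0 -> R1=(5,0,5,0) R0=(5,0,5,0)
Op 11: inc R1 by 5 -> R1=(5,5,5,0) value=15
Op 12: merge R3<->R2 -> R3=(2,0,5,0) R2=(2,0,5,0)

Answer: 7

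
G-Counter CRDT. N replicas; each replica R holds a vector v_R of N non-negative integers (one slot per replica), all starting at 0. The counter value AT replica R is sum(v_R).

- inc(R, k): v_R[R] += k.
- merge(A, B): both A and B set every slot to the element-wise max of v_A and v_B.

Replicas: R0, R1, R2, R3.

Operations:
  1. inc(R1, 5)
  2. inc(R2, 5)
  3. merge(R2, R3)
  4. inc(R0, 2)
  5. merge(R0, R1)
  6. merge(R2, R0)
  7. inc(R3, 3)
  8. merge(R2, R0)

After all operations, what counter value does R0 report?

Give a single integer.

Op 1: inc R1 by 5 -> R1=(0,5,0,0) value=5
Op 2: inc R2 by 5 -> R2=(0,0,5,0) value=5
Op 3: merge R2<->R3 -> R2=(0,0,5,0) R3=(0,0,5,0)
Op 4: inc R0 by 2 -> R0=(2,0,0,0) value=2
Op 5: merge R0<->R1 -> R0=(2,5,0,0) R1=(2,5,0,0)
Op 6: merge R2<->R0 -> R2=(2,5,5,0) R0=(2,5,5,0)
Op 7: inc R3 by 3 -> R3=(0,0,5,3) value=8
Op 8: merge R2<->R0 -> R2=(2,5,5,0) R0=(2,5,5,0)

Answer: 12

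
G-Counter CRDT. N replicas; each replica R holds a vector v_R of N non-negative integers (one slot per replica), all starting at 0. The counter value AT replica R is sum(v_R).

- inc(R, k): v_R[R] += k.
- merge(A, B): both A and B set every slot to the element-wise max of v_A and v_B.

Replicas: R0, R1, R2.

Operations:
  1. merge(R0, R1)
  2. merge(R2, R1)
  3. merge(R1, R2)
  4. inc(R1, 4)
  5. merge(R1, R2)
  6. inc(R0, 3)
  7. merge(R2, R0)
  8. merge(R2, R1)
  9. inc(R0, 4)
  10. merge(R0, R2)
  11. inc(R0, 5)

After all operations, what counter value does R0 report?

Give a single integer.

Answer: 16

Derivation:
Op 1: merge R0<->R1 -> R0=(0,0,0) R1=(0,0,0)
Op 2: merge R2<->R1 -> R2=(0,0,0) R1=(0,0,0)
Op 3: merge R1<->R2 -> R1=(0,0,0) R2=(0,0,0)
Op 4: inc R1 by 4 -> R1=(0,4,0) value=4
Op 5: merge R1<->R2 -> R1=(0,4,0) R2=(0,4,0)
Op 6: inc R0 by 3 -> R0=(3,0,0) value=3
Op 7: merge R2<->R0 -> R2=(3,4,0) R0=(3,4,0)
Op 8: merge R2<->R1 -> R2=(3,4,0) R1=(3,4,0)
Op 9: inc R0 by 4 -> R0=(7,4,0) value=11
Op 10: merge R0<->R2 -> R0=(7,4,0) R2=(7,4,0)
Op 11: inc R0 by 5 -> R0=(12,4,0) value=16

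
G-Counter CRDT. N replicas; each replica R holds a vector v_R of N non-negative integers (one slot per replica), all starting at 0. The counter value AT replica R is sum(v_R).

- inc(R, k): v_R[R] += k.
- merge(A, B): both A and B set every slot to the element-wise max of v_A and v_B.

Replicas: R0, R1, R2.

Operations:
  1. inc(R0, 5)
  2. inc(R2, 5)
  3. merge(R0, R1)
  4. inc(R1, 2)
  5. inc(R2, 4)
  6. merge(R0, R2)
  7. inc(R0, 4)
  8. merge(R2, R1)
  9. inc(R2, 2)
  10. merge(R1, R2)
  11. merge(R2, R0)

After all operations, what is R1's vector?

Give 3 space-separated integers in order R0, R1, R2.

Op 1: inc R0 by 5 -> R0=(5,0,0) value=5
Op 2: inc R2 by 5 -> R2=(0,0,5) value=5
Op 3: merge R0<->R1 -> R0=(5,0,0) R1=(5,0,0)
Op 4: inc R1 by 2 -> R1=(5,2,0) value=7
Op 5: inc R2 by 4 -> R2=(0,0,9) value=9
Op 6: merge R0<->R2 -> R0=(5,0,9) R2=(5,0,9)
Op 7: inc R0 by 4 -> R0=(9,0,9) value=18
Op 8: merge R2<->R1 -> R2=(5,2,9) R1=(5,2,9)
Op 9: inc R2 by 2 -> R2=(5,2,11) value=18
Op 10: merge R1<->R2 -> R1=(5,2,11) R2=(5,2,11)
Op 11: merge R2<->R0 -> R2=(9,2,11) R0=(9,2,11)

Answer: 5 2 11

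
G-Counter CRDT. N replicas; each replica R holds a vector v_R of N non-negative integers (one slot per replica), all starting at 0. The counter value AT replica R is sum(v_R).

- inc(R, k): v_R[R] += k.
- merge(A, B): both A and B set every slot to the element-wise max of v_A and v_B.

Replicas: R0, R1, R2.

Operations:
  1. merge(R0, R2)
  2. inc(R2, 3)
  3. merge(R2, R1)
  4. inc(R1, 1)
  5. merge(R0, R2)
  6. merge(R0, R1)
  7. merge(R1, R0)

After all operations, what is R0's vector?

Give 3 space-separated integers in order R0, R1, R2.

Op 1: merge R0<->R2 -> R0=(0,0,0) R2=(0,0,0)
Op 2: inc R2 by 3 -> R2=(0,0,3) value=3
Op 3: merge R2<->R1 -> R2=(0,0,3) R1=(0,0,3)
Op 4: inc R1 by 1 -> R1=(0,1,3) value=4
Op 5: merge R0<->R2 -> R0=(0,0,3) R2=(0,0,3)
Op 6: merge R0<->R1 -> R0=(0,1,3) R1=(0,1,3)
Op 7: merge R1<->R0 -> R1=(0,1,3) R0=(0,1,3)

Answer: 0 1 3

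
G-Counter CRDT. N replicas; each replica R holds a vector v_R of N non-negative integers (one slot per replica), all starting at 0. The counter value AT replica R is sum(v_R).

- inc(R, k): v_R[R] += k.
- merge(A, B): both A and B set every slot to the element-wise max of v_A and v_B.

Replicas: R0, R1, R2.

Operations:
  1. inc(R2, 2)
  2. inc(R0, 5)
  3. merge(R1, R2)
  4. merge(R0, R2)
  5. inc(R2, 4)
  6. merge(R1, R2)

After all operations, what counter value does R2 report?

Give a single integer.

Answer: 11

Derivation:
Op 1: inc R2 by 2 -> R2=(0,0,2) value=2
Op 2: inc R0 by 5 -> R0=(5,0,0) value=5
Op 3: merge R1<->R2 -> R1=(0,0,2) R2=(0,0,2)
Op 4: merge R0<->R2 -> R0=(5,0,2) R2=(5,0,2)
Op 5: inc R2 by 4 -> R2=(5,0,6) value=11
Op 6: merge R1<->R2 -> R1=(5,0,6) R2=(5,0,6)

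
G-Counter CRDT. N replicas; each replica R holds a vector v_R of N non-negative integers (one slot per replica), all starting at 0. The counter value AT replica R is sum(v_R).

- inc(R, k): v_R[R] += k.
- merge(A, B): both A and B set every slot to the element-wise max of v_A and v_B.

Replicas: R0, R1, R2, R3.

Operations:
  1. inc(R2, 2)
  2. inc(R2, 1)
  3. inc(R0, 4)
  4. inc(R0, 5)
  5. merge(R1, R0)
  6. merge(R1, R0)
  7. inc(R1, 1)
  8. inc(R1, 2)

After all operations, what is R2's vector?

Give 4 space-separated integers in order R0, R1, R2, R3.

Answer: 0 0 3 0

Derivation:
Op 1: inc R2 by 2 -> R2=(0,0,2,0) value=2
Op 2: inc R2 by 1 -> R2=(0,0,3,0) value=3
Op 3: inc R0 by 4 -> R0=(4,0,0,0) value=4
Op 4: inc R0 by 5 -> R0=(9,0,0,0) value=9
Op 5: merge R1<->R0 -> R1=(9,0,0,0) R0=(9,0,0,0)
Op 6: merge R1<->R0 -> R1=(9,0,0,0) R0=(9,0,0,0)
Op 7: inc R1 by 1 -> R1=(9,1,0,0) value=10
Op 8: inc R1 by 2 -> R1=(9,3,0,0) value=12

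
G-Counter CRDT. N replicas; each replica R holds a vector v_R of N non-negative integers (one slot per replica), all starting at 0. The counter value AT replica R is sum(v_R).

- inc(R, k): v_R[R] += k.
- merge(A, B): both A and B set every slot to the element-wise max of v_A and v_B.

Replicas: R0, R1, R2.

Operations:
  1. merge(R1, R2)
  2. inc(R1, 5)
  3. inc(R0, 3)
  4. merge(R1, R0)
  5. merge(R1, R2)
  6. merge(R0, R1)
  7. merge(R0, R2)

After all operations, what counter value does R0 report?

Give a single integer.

Op 1: merge R1<->R2 -> R1=(0,0,0) R2=(0,0,0)
Op 2: inc R1 by 5 -> R1=(0,5,0) value=5
Op 3: inc R0 by 3 -> R0=(3,0,0) value=3
Op 4: merge R1<->R0 -> R1=(3,5,0) R0=(3,5,0)
Op 5: merge R1<->R2 -> R1=(3,5,0) R2=(3,5,0)
Op 6: merge R0<->R1 -> R0=(3,5,0) R1=(3,5,0)
Op 7: merge R0<->R2 -> R0=(3,5,0) R2=(3,5,0)

Answer: 8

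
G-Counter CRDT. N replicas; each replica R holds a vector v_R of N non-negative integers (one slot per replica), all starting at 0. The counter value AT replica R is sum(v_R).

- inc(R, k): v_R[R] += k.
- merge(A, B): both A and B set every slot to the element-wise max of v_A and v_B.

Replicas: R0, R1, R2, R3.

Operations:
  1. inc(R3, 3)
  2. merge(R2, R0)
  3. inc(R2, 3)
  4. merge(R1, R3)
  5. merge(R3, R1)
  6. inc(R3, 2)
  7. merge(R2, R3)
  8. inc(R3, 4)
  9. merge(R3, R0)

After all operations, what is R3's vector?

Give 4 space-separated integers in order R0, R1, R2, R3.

Answer: 0 0 3 9

Derivation:
Op 1: inc R3 by 3 -> R3=(0,0,0,3) value=3
Op 2: merge R2<->R0 -> R2=(0,0,0,0) R0=(0,0,0,0)
Op 3: inc R2 by 3 -> R2=(0,0,3,0) value=3
Op 4: merge R1<->R3 -> R1=(0,0,0,3) R3=(0,0,0,3)
Op 5: merge R3<->R1 -> R3=(0,0,0,3) R1=(0,0,0,3)
Op 6: inc R3 by 2 -> R3=(0,0,0,5) value=5
Op 7: merge R2<->R3 -> R2=(0,0,3,5) R3=(0,0,3,5)
Op 8: inc R3 by 4 -> R3=(0,0,3,9) value=12
Op 9: merge R3<->R0 -> R3=(0,0,3,9) R0=(0,0,3,9)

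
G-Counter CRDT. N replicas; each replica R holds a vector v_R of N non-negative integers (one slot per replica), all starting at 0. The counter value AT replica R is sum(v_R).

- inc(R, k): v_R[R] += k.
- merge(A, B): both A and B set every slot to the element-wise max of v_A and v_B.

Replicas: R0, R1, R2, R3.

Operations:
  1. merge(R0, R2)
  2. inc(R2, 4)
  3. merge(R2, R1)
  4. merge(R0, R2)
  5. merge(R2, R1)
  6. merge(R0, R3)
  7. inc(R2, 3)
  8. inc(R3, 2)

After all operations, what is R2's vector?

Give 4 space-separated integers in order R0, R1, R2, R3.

Op 1: merge R0<->R2 -> R0=(0,0,0,0) R2=(0,0,0,0)
Op 2: inc R2 by 4 -> R2=(0,0,4,0) value=4
Op 3: merge R2<->R1 -> R2=(0,0,4,0) R1=(0,0,4,0)
Op 4: merge R0<->R2 -> R0=(0,0,4,0) R2=(0,0,4,0)
Op 5: merge R2<->R1 -> R2=(0,0,4,0) R1=(0,0,4,0)
Op 6: merge R0<->R3 -> R0=(0,0,4,0) R3=(0,0,4,0)
Op 7: inc R2 by 3 -> R2=(0,0,7,0) value=7
Op 8: inc R3 by 2 -> R3=(0,0,4,2) value=6

Answer: 0 0 7 0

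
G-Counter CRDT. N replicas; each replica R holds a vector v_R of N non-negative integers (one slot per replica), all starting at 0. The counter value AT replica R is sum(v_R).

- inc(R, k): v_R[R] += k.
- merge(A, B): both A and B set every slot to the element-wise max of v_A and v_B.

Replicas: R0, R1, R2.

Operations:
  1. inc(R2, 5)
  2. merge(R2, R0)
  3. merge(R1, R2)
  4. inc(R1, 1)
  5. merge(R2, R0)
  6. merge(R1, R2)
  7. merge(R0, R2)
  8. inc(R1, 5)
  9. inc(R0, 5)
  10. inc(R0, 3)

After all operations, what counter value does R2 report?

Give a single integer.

Op 1: inc R2 by 5 -> R2=(0,0,5) value=5
Op 2: merge R2<->R0 -> R2=(0,0,5) R0=(0,0,5)
Op 3: merge R1<->R2 -> R1=(0,0,5) R2=(0,0,5)
Op 4: inc R1 by 1 -> R1=(0,1,5) value=6
Op 5: merge R2<->R0 -> R2=(0,0,5) R0=(0,0,5)
Op 6: merge R1<->R2 -> R1=(0,1,5) R2=(0,1,5)
Op 7: merge R0<->R2 -> R0=(0,1,5) R2=(0,1,5)
Op 8: inc R1 by 5 -> R1=(0,6,5) value=11
Op 9: inc R0 by 5 -> R0=(5,1,5) value=11
Op 10: inc R0 by 3 -> R0=(8,1,5) value=14

Answer: 6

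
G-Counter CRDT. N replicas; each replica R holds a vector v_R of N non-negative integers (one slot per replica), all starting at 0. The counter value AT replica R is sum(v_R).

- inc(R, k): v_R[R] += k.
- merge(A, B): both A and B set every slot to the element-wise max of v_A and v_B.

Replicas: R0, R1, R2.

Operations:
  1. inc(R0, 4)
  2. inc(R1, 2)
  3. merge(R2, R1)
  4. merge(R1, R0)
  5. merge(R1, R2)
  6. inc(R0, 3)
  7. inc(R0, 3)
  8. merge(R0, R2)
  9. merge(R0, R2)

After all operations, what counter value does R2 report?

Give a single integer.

Answer: 12

Derivation:
Op 1: inc R0 by 4 -> R0=(4,0,0) value=4
Op 2: inc R1 by 2 -> R1=(0,2,0) value=2
Op 3: merge R2<->R1 -> R2=(0,2,0) R1=(0,2,0)
Op 4: merge R1<->R0 -> R1=(4,2,0) R0=(4,2,0)
Op 5: merge R1<->R2 -> R1=(4,2,0) R2=(4,2,0)
Op 6: inc R0 by 3 -> R0=(7,2,0) value=9
Op 7: inc R0 by 3 -> R0=(10,2,0) value=12
Op 8: merge R0<->R2 -> R0=(10,2,0) R2=(10,2,0)
Op 9: merge R0<->R2 -> R0=(10,2,0) R2=(10,2,0)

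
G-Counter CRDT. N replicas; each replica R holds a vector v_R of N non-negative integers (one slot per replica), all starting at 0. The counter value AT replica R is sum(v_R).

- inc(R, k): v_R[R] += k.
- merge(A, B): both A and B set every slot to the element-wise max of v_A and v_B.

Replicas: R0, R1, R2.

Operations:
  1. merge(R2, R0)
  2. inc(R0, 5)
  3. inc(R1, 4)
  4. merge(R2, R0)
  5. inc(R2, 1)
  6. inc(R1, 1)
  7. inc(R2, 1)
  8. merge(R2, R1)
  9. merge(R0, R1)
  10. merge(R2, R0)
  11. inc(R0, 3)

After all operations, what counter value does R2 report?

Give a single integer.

Op 1: merge R2<->R0 -> R2=(0,0,0) R0=(0,0,0)
Op 2: inc R0 by 5 -> R0=(5,0,0) value=5
Op 3: inc R1 by 4 -> R1=(0,4,0) value=4
Op 4: merge R2<->R0 -> R2=(5,0,0) R0=(5,0,0)
Op 5: inc R2 by 1 -> R2=(5,0,1) value=6
Op 6: inc R1 by 1 -> R1=(0,5,0) value=5
Op 7: inc R2 by 1 -> R2=(5,0,2) value=7
Op 8: merge R2<->R1 -> R2=(5,5,2) R1=(5,5,2)
Op 9: merge R0<->R1 -> R0=(5,5,2) R1=(5,5,2)
Op 10: merge R2<->R0 -> R2=(5,5,2) R0=(5,5,2)
Op 11: inc R0 by 3 -> R0=(8,5,2) value=15

Answer: 12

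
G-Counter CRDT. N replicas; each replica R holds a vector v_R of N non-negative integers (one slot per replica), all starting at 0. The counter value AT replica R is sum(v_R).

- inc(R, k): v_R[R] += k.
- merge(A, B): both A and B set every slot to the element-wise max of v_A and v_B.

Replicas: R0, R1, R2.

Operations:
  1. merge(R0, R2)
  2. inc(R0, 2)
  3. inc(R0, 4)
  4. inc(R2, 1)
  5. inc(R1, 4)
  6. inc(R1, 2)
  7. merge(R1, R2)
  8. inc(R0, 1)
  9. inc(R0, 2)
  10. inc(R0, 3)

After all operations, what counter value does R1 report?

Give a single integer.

Answer: 7

Derivation:
Op 1: merge R0<->R2 -> R0=(0,0,0) R2=(0,0,0)
Op 2: inc R0 by 2 -> R0=(2,0,0) value=2
Op 3: inc R0 by 4 -> R0=(6,0,0) value=6
Op 4: inc R2 by 1 -> R2=(0,0,1) value=1
Op 5: inc R1 by 4 -> R1=(0,4,0) value=4
Op 6: inc R1 by 2 -> R1=(0,6,0) value=6
Op 7: merge R1<->R2 -> R1=(0,6,1) R2=(0,6,1)
Op 8: inc R0 by 1 -> R0=(7,0,0) value=7
Op 9: inc R0 by 2 -> R0=(9,0,0) value=9
Op 10: inc R0 by 3 -> R0=(12,0,0) value=12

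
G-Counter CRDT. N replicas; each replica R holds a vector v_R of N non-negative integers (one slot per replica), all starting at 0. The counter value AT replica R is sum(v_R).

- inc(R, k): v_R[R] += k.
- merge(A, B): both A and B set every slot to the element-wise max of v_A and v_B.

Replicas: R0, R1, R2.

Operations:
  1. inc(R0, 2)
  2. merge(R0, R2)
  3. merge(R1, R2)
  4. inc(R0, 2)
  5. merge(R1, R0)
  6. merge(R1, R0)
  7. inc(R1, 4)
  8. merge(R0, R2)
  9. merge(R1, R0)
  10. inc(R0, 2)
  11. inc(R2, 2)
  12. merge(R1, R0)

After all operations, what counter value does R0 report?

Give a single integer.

Op 1: inc R0 by 2 -> R0=(2,0,0) value=2
Op 2: merge R0<->R2 -> R0=(2,0,0) R2=(2,0,0)
Op 3: merge R1<->R2 -> R1=(2,0,0) R2=(2,0,0)
Op 4: inc R0 by 2 -> R0=(4,0,0) value=4
Op 5: merge R1<->R0 -> R1=(4,0,0) R0=(4,0,0)
Op 6: merge R1<->R0 -> R1=(4,0,0) R0=(4,0,0)
Op 7: inc R1 by 4 -> R1=(4,4,0) value=8
Op 8: merge R0<->R2 -> R0=(4,0,0) R2=(4,0,0)
Op 9: merge R1<->R0 -> R1=(4,4,0) R0=(4,4,0)
Op 10: inc R0 by 2 -> R0=(6,4,0) value=10
Op 11: inc R2 by 2 -> R2=(4,0,2) value=6
Op 12: merge R1<->R0 -> R1=(6,4,0) R0=(6,4,0)

Answer: 10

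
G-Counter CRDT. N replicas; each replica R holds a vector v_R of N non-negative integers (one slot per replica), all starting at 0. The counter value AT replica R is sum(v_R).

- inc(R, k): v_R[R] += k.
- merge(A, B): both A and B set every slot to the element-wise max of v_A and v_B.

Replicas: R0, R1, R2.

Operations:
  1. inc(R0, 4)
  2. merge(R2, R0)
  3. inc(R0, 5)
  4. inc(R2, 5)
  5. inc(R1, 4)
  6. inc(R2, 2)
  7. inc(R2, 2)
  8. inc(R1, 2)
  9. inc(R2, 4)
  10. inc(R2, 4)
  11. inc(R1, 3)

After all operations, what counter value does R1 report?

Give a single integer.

Op 1: inc R0 by 4 -> R0=(4,0,0) value=4
Op 2: merge R2<->R0 -> R2=(4,0,0) R0=(4,0,0)
Op 3: inc R0 by 5 -> R0=(9,0,0) value=9
Op 4: inc R2 by 5 -> R2=(4,0,5) value=9
Op 5: inc R1 by 4 -> R1=(0,4,0) value=4
Op 6: inc R2 by 2 -> R2=(4,0,7) value=11
Op 7: inc R2 by 2 -> R2=(4,0,9) value=13
Op 8: inc R1 by 2 -> R1=(0,6,0) value=6
Op 9: inc R2 by 4 -> R2=(4,0,13) value=17
Op 10: inc R2 by 4 -> R2=(4,0,17) value=21
Op 11: inc R1 by 3 -> R1=(0,9,0) value=9

Answer: 9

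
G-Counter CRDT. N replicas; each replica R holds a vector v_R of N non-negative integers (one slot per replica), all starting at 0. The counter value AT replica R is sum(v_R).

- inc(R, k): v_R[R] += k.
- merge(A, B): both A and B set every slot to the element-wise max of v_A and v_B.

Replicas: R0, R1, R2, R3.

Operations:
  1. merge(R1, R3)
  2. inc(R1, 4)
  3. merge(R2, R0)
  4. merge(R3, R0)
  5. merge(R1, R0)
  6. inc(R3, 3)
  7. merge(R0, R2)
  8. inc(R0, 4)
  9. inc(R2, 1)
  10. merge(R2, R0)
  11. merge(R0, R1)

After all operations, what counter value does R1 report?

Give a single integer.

Op 1: merge R1<->R3 -> R1=(0,0,0,0) R3=(0,0,0,0)
Op 2: inc R1 by 4 -> R1=(0,4,0,0) value=4
Op 3: merge R2<->R0 -> R2=(0,0,0,0) R0=(0,0,0,0)
Op 4: merge R3<->R0 -> R3=(0,0,0,0) R0=(0,0,0,0)
Op 5: merge R1<->R0 -> R1=(0,4,0,0) R0=(0,4,0,0)
Op 6: inc R3 by 3 -> R3=(0,0,0,3) value=3
Op 7: merge R0<->R2 -> R0=(0,4,0,0) R2=(0,4,0,0)
Op 8: inc R0 by 4 -> R0=(4,4,0,0) value=8
Op 9: inc R2 by 1 -> R2=(0,4,1,0) value=5
Op 10: merge R2<->R0 -> R2=(4,4,1,0) R0=(4,4,1,0)
Op 11: merge R0<->R1 -> R0=(4,4,1,0) R1=(4,4,1,0)

Answer: 9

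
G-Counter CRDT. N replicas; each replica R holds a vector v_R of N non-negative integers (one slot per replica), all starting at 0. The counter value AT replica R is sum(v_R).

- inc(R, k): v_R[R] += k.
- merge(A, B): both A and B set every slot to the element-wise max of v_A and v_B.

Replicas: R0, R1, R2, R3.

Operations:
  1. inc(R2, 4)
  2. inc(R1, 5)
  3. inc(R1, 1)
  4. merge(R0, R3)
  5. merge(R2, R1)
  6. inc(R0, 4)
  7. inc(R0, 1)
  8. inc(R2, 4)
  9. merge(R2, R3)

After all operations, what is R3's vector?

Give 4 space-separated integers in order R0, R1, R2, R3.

Op 1: inc R2 by 4 -> R2=(0,0,4,0) value=4
Op 2: inc R1 by 5 -> R1=(0,5,0,0) value=5
Op 3: inc R1 by 1 -> R1=(0,6,0,0) value=6
Op 4: merge R0<->R3 -> R0=(0,0,0,0) R3=(0,0,0,0)
Op 5: merge R2<->R1 -> R2=(0,6,4,0) R1=(0,6,4,0)
Op 6: inc R0 by 4 -> R0=(4,0,0,0) value=4
Op 7: inc R0 by 1 -> R0=(5,0,0,0) value=5
Op 8: inc R2 by 4 -> R2=(0,6,8,0) value=14
Op 9: merge R2<->R3 -> R2=(0,6,8,0) R3=(0,6,8,0)

Answer: 0 6 8 0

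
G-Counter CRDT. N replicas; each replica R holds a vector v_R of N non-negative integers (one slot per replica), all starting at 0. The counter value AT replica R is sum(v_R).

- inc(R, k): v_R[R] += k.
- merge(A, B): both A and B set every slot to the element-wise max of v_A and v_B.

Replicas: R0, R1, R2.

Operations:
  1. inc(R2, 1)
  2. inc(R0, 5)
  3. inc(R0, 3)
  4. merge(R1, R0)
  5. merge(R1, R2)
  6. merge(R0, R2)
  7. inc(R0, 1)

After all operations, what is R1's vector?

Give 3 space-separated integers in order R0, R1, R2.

Answer: 8 0 1

Derivation:
Op 1: inc R2 by 1 -> R2=(0,0,1) value=1
Op 2: inc R0 by 5 -> R0=(5,0,0) value=5
Op 3: inc R0 by 3 -> R0=(8,0,0) value=8
Op 4: merge R1<->R0 -> R1=(8,0,0) R0=(8,0,0)
Op 5: merge R1<->R2 -> R1=(8,0,1) R2=(8,0,1)
Op 6: merge R0<->R2 -> R0=(8,0,1) R2=(8,0,1)
Op 7: inc R0 by 1 -> R0=(9,0,1) value=10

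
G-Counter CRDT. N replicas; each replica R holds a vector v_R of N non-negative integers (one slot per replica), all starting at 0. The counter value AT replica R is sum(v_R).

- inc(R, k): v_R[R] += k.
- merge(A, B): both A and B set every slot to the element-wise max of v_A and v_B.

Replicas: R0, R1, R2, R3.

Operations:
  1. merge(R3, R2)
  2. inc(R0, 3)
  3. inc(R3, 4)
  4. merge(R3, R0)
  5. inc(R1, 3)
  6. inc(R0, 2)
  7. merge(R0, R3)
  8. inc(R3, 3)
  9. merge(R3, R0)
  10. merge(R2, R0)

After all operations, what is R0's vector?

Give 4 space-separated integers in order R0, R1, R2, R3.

Answer: 5 0 0 7

Derivation:
Op 1: merge R3<->R2 -> R3=(0,0,0,0) R2=(0,0,0,0)
Op 2: inc R0 by 3 -> R0=(3,0,0,0) value=3
Op 3: inc R3 by 4 -> R3=(0,0,0,4) value=4
Op 4: merge R3<->R0 -> R3=(3,0,0,4) R0=(3,0,0,4)
Op 5: inc R1 by 3 -> R1=(0,3,0,0) value=3
Op 6: inc R0 by 2 -> R0=(5,0,0,4) value=9
Op 7: merge R0<->R3 -> R0=(5,0,0,4) R3=(5,0,0,4)
Op 8: inc R3 by 3 -> R3=(5,0,0,7) value=12
Op 9: merge R3<->R0 -> R3=(5,0,0,7) R0=(5,0,0,7)
Op 10: merge R2<->R0 -> R2=(5,0,0,7) R0=(5,0,0,7)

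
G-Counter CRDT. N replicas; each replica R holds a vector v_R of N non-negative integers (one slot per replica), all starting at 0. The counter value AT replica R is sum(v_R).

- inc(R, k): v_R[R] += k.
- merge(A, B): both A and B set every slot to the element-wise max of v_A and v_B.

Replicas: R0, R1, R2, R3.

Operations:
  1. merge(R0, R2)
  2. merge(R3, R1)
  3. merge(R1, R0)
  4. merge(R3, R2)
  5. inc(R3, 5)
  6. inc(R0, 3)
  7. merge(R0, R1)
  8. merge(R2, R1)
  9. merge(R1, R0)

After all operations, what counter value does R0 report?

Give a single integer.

Op 1: merge R0<->R2 -> R0=(0,0,0,0) R2=(0,0,0,0)
Op 2: merge R3<->R1 -> R3=(0,0,0,0) R1=(0,0,0,0)
Op 3: merge R1<->R0 -> R1=(0,0,0,0) R0=(0,0,0,0)
Op 4: merge R3<->R2 -> R3=(0,0,0,0) R2=(0,0,0,0)
Op 5: inc R3 by 5 -> R3=(0,0,0,5) value=5
Op 6: inc R0 by 3 -> R0=(3,0,0,0) value=3
Op 7: merge R0<->R1 -> R0=(3,0,0,0) R1=(3,0,0,0)
Op 8: merge R2<->R1 -> R2=(3,0,0,0) R1=(3,0,0,0)
Op 9: merge R1<->R0 -> R1=(3,0,0,0) R0=(3,0,0,0)

Answer: 3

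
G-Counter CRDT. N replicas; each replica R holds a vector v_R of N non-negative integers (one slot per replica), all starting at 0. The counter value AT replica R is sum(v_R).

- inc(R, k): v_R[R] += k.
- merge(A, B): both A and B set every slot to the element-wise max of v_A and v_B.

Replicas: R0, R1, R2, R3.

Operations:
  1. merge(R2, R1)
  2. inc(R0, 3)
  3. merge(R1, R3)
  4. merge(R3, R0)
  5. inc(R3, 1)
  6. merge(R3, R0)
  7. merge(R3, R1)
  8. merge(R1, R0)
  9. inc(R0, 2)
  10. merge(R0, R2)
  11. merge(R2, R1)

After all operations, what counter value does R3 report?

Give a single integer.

Answer: 4

Derivation:
Op 1: merge R2<->R1 -> R2=(0,0,0,0) R1=(0,0,0,0)
Op 2: inc R0 by 3 -> R0=(3,0,0,0) value=3
Op 3: merge R1<->R3 -> R1=(0,0,0,0) R3=(0,0,0,0)
Op 4: merge R3<->R0 -> R3=(3,0,0,0) R0=(3,0,0,0)
Op 5: inc R3 by 1 -> R3=(3,0,0,1) value=4
Op 6: merge R3<->R0 -> R3=(3,0,0,1) R0=(3,0,0,1)
Op 7: merge R3<->R1 -> R3=(3,0,0,1) R1=(3,0,0,1)
Op 8: merge R1<->R0 -> R1=(3,0,0,1) R0=(3,0,0,1)
Op 9: inc R0 by 2 -> R0=(5,0,0,1) value=6
Op 10: merge R0<->R2 -> R0=(5,0,0,1) R2=(5,0,0,1)
Op 11: merge R2<->R1 -> R2=(5,0,0,1) R1=(5,0,0,1)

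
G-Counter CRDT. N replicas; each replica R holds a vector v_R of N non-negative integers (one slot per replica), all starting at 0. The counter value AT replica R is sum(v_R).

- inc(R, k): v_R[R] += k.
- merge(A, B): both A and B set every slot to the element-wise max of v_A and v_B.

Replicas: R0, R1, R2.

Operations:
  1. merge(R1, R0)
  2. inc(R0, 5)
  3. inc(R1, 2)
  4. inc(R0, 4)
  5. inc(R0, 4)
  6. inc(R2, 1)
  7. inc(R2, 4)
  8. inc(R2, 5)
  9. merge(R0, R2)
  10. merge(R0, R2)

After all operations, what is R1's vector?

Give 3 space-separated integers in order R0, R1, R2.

Op 1: merge R1<->R0 -> R1=(0,0,0) R0=(0,0,0)
Op 2: inc R0 by 5 -> R0=(5,0,0) value=5
Op 3: inc R1 by 2 -> R1=(0,2,0) value=2
Op 4: inc R0 by 4 -> R0=(9,0,0) value=9
Op 5: inc R0 by 4 -> R0=(13,0,0) value=13
Op 6: inc R2 by 1 -> R2=(0,0,1) value=1
Op 7: inc R2 by 4 -> R2=(0,0,5) value=5
Op 8: inc R2 by 5 -> R2=(0,0,10) value=10
Op 9: merge R0<->R2 -> R0=(13,0,10) R2=(13,0,10)
Op 10: merge R0<->R2 -> R0=(13,0,10) R2=(13,0,10)

Answer: 0 2 0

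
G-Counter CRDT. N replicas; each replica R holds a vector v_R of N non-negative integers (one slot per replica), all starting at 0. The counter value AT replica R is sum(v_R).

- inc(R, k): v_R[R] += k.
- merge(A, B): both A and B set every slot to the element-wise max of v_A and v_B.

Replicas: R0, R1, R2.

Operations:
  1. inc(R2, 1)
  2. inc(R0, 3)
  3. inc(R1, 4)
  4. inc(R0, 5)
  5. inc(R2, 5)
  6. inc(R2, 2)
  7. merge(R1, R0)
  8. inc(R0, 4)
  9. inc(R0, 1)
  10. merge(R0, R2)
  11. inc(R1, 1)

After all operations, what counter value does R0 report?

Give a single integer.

Answer: 25

Derivation:
Op 1: inc R2 by 1 -> R2=(0,0,1) value=1
Op 2: inc R0 by 3 -> R0=(3,0,0) value=3
Op 3: inc R1 by 4 -> R1=(0,4,0) value=4
Op 4: inc R0 by 5 -> R0=(8,0,0) value=8
Op 5: inc R2 by 5 -> R2=(0,0,6) value=6
Op 6: inc R2 by 2 -> R2=(0,0,8) value=8
Op 7: merge R1<->R0 -> R1=(8,4,0) R0=(8,4,0)
Op 8: inc R0 by 4 -> R0=(12,4,0) value=16
Op 9: inc R0 by 1 -> R0=(13,4,0) value=17
Op 10: merge R0<->R2 -> R0=(13,4,8) R2=(13,4,8)
Op 11: inc R1 by 1 -> R1=(8,5,0) value=13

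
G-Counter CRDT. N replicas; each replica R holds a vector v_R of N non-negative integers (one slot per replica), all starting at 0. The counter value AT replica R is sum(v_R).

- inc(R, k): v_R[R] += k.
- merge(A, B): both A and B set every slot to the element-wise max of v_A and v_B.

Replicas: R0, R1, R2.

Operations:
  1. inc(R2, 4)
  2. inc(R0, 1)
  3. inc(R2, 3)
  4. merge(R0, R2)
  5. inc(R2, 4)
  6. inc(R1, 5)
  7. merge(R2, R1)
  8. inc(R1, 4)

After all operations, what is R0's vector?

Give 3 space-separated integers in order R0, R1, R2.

Op 1: inc R2 by 4 -> R2=(0,0,4) value=4
Op 2: inc R0 by 1 -> R0=(1,0,0) value=1
Op 3: inc R2 by 3 -> R2=(0,0,7) value=7
Op 4: merge R0<->R2 -> R0=(1,0,7) R2=(1,0,7)
Op 5: inc R2 by 4 -> R2=(1,0,11) value=12
Op 6: inc R1 by 5 -> R1=(0,5,0) value=5
Op 7: merge R2<->R1 -> R2=(1,5,11) R1=(1,5,11)
Op 8: inc R1 by 4 -> R1=(1,9,11) value=21

Answer: 1 0 7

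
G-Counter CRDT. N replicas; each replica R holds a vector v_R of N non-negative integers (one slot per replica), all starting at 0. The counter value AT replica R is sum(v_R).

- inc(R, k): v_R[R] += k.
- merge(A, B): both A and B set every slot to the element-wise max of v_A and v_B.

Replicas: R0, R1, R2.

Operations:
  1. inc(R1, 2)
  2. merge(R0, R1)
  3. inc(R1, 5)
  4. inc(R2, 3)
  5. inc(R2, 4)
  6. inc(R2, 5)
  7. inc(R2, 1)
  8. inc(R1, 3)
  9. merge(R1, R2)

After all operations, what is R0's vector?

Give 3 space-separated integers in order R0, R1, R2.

Answer: 0 2 0

Derivation:
Op 1: inc R1 by 2 -> R1=(0,2,0) value=2
Op 2: merge R0<->R1 -> R0=(0,2,0) R1=(0,2,0)
Op 3: inc R1 by 5 -> R1=(0,7,0) value=7
Op 4: inc R2 by 3 -> R2=(0,0,3) value=3
Op 5: inc R2 by 4 -> R2=(0,0,7) value=7
Op 6: inc R2 by 5 -> R2=(0,0,12) value=12
Op 7: inc R2 by 1 -> R2=(0,0,13) value=13
Op 8: inc R1 by 3 -> R1=(0,10,0) value=10
Op 9: merge R1<->R2 -> R1=(0,10,13) R2=(0,10,13)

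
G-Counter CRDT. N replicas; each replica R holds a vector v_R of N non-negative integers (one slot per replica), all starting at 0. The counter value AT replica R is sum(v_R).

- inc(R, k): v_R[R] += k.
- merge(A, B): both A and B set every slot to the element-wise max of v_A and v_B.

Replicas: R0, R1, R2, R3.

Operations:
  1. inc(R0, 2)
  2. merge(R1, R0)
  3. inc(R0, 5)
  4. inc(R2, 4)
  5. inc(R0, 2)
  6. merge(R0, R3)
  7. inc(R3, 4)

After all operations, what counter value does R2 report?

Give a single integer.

Op 1: inc R0 by 2 -> R0=(2,0,0,0) value=2
Op 2: merge R1<->R0 -> R1=(2,0,0,0) R0=(2,0,0,0)
Op 3: inc R0 by 5 -> R0=(7,0,0,0) value=7
Op 4: inc R2 by 4 -> R2=(0,0,4,0) value=4
Op 5: inc R0 by 2 -> R0=(9,0,0,0) value=9
Op 6: merge R0<->R3 -> R0=(9,0,0,0) R3=(9,0,0,0)
Op 7: inc R3 by 4 -> R3=(9,0,0,4) value=13

Answer: 4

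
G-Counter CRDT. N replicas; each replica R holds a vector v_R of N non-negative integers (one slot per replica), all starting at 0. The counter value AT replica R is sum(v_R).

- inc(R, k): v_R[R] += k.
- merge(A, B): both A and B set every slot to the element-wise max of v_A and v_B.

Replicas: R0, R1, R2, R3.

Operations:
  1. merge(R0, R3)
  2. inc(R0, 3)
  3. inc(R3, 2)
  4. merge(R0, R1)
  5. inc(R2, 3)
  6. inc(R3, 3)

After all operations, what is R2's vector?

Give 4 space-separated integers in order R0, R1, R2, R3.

Answer: 0 0 3 0

Derivation:
Op 1: merge R0<->R3 -> R0=(0,0,0,0) R3=(0,0,0,0)
Op 2: inc R0 by 3 -> R0=(3,0,0,0) value=3
Op 3: inc R3 by 2 -> R3=(0,0,0,2) value=2
Op 4: merge R0<->R1 -> R0=(3,0,0,0) R1=(3,0,0,0)
Op 5: inc R2 by 3 -> R2=(0,0,3,0) value=3
Op 6: inc R3 by 3 -> R3=(0,0,0,5) value=5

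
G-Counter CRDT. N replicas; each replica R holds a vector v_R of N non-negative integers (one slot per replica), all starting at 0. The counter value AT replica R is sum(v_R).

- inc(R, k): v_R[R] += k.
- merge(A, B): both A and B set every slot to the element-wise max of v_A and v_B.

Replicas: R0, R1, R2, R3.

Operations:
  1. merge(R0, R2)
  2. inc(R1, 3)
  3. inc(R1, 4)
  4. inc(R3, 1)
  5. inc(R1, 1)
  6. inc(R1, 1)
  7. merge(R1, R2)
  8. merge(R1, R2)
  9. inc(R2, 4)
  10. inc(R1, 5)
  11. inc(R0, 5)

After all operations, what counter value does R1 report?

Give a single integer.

Answer: 14

Derivation:
Op 1: merge R0<->R2 -> R0=(0,0,0,0) R2=(0,0,0,0)
Op 2: inc R1 by 3 -> R1=(0,3,0,0) value=3
Op 3: inc R1 by 4 -> R1=(0,7,0,0) value=7
Op 4: inc R3 by 1 -> R3=(0,0,0,1) value=1
Op 5: inc R1 by 1 -> R1=(0,8,0,0) value=8
Op 6: inc R1 by 1 -> R1=(0,9,0,0) value=9
Op 7: merge R1<->R2 -> R1=(0,9,0,0) R2=(0,9,0,0)
Op 8: merge R1<->R2 -> R1=(0,9,0,0) R2=(0,9,0,0)
Op 9: inc R2 by 4 -> R2=(0,9,4,0) value=13
Op 10: inc R1 by 5 -> R1=(0,14,0,0) value=14
Op 11: inc R0 by 5 -> R0=(5,0,0,0) value=5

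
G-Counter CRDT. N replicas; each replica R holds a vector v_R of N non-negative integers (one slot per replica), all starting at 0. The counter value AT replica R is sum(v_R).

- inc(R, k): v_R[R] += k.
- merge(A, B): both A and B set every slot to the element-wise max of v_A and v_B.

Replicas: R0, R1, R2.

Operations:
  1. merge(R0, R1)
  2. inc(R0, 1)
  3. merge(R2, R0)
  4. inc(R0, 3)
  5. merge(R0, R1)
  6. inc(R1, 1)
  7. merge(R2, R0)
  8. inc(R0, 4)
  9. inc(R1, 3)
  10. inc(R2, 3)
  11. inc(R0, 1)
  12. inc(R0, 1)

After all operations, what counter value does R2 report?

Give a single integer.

Op 1: merge R0<->R1 -> R0=(0,0,0) R1=(0,0,0)
Op 2: inc R0 by 1 -> R0=(1,0,0) value=1
Op 3: merge R2<->R0 -> R2=(1,0,0) R0=(1,0,0)
Op 4: inc R0 by 3 -> R0=(4,0,0) value=4
Op 5: merge R0<->R1 -> R0=(4,0,0) R1=(4,0,0)
Op 6: inc R1 by 1 -> R1=(4,1,0) value=5
Op 7: merge R2<->R0 -> R2=(4,0,0) R0=(4,0,0)
Op 8: inc R0 by 4 -> R0=(8,0,0) value=8
Op 9: inc R1 by 3 -> R1=(4,4,0) value=8
Op 10: inc R2 by 3 -> R2=(4,0,3) value=7
Op 11: inc R0 by 1 -> R0=(9,0,0) value=9
Op 12: inc R0 by 1 -> R0=(10,0,0) value=10

Answer: 7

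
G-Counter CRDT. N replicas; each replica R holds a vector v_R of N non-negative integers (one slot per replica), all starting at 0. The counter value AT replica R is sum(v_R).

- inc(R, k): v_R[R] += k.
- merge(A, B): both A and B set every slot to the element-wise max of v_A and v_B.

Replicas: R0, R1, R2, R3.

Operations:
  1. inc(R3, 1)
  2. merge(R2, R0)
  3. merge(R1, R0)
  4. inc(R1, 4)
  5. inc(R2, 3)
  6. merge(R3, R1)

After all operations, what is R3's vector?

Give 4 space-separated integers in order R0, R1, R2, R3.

Op 1: inc R3 by 1 -> R3=(0,0,0,1) value=1
Op 2: merge R2<->R0 -> R2=(0,0,0,0) R0=(0,0,0,0)
Op 3: merge R1<->R0 -> R1=(0,0,0,0) R0=(0,0,0,0)
Op 4: inc R1 by 4 -> R1=(0,4,0,0) value=4
Op 5: inc R2 by 3 -> R2=(0,0,3,0) value=3
Op 6: merge R3<->R1 -> R3=(0,4,0,1) R1=(0,4,0,1)

Answer: 0 4 0 1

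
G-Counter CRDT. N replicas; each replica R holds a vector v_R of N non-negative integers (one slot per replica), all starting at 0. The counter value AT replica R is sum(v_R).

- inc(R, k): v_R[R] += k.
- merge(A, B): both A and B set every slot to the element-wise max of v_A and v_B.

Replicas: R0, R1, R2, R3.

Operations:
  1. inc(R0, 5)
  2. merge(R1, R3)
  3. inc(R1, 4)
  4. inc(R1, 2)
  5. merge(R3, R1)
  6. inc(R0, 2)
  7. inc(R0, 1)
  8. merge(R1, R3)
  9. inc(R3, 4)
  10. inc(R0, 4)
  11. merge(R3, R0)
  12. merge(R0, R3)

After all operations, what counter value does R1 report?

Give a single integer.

Op 1: inc R0 by 5 -> R0=(5,0,0,0) value=5
Op 2: merge R1<->R3 -> R1=(0,0,0,0) R3=(0,0,0,0)
Op 3: inc R1 by 4 -> R1=(0,4,0,0) value=4
Op 4: inc R1 by 2 -> R1=(0,6,0,0) value=6
Op 5: merge R3<->R1 -> R3=(0,6,0,0) R1=(0,6,0,0)
Op 6: inc R0 by 2 -> R0=(7,0,0,0) value=7
Op 7: inc R0 by 1 -> R0=(8,0,0,0) value=8
Op 8: merge R1<->R3 -> R1=(0,6,0,0) R3=(0,6,0,0)
Op 9: inc R3 by 4 -> R3=(0,6,0,4) value=10
Op 10: inc R0 by 4 -> R0=(12,0,0,0) value=12
Op 11: merge R3<->R0 -> R3=(12,6,0,4) R0=(12,6,0,4)
Op 12: merge R0<->R3 -> R0=(12,6,0,4) R3=(12,6,0,4)

Answer: 6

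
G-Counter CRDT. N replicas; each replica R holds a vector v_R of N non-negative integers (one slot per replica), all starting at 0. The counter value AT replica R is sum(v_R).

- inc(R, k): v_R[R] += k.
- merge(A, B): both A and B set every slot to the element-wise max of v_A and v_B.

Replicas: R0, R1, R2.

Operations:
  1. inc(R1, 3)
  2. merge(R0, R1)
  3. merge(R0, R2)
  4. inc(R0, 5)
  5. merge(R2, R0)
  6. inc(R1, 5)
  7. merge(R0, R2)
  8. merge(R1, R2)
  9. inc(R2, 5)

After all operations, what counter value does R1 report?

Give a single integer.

Answer: 13

Derivation:
Op 1: inc R1 by 3 -> R1=(0,3,0) value=3
Op 2: merge R0<->R1 -> R0=(0,3,0) R1=(0,3,0)
Op 3: merge R0<->R2 -> R0=(0,3,0) R2=(0,3,0)
Op 4: inc R0 by 5 -> R0=(5,3,0) value=8
Op 5: merge R2<->R0 -> R2=(5,3,0) R0=(5,3,0)
Op 6: inc R1 by 5 -> R1=(0,8,0) value=8
Op 7: merge R0<->R2 -> R0=(5,3,0) R2=(5,3,0)
Op 8: merge R1<->R2 -> R1=(5,8,0) R2=(5,8,0)
Op 9: inc R2 by 5 -> R2=(5,8,5) value=18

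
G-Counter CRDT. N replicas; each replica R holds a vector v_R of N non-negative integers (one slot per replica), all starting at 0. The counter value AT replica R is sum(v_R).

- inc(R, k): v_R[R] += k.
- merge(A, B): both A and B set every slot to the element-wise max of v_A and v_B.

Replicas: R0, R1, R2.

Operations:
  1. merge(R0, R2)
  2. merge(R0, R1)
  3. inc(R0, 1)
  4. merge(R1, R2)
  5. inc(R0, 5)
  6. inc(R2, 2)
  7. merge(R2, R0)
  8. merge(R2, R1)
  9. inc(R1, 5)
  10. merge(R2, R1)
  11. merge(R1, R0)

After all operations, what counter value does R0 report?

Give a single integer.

Op 1: merge R0<->R2 -> R0=(0,0,0) R2=(0,0,0)
Op 2: merge R0<->R1 -> R0=(0,0,0) R1=(0,0,0)
Op 3: inc R0 by 1 -> R0=(1,0,0) value=1
Op 4: merge R1<->R2 -> R1=(0,0,0) R2=(0,0,0)
Op 5: inc R0 by 5 -> R0=(6,0,0) value=6
Op 6: inc R2 by 2 -> R2=(0,0,2) value=2
Op 7: merge R2<->R0 -> R2=(6,0,2) R0=(6,0,2)
Op 8: merge R2<->R1 -> R2=(6,0,2) R1=(6,0,2)
Op 9: inc R1 by 5 -> R1=(6,5,2) value=13
Op 10: merge R2<->R1 -> R2=(6,5,2) R1=(6,5,2)
Op 11: merge R1<->R0 -> R1=(6,5,2) R0=(6,5,2)

Answer: 13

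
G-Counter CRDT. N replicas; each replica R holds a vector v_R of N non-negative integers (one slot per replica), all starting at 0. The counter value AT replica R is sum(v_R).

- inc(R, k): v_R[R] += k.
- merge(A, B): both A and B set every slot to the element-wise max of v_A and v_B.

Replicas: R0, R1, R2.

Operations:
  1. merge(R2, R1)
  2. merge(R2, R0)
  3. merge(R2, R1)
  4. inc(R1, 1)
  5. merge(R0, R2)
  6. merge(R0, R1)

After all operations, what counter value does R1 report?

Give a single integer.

Op 1: merge R2<->R1 -> R2=(0,0,0) R1=(0,0,0)
Op 2: merge R2<->R0 -> R2=(0,0,0) R0=(0,0,0)
Op 3: merge R2<->R1 -> R2=(0,0,0) R1=(0,0,0)
Op 4: inc R1 by 1 -> R1=(0,1,0) value=1
Op 5: merge R0<->R2 -> R0=(0,0,0) R2=(0,0,0)
Op 6: merge R0<->R1 -> R0=(0,1,0) R1=(0,1,0)

Answer: 1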